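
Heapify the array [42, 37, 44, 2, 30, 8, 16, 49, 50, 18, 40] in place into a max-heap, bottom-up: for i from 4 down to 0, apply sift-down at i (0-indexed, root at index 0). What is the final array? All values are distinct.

[50, 49, 44, 42, 40, 8, 16, 37, 2, 18, 30]

sift down from index 4:
  30 vs larger child 40 at index 10, swap → [42, 37, 44, 2, 40, 8, 16, 49, 50, 18, 30]
sift down from index 3:
  2 vs larger child 50 at index 8, swap → [42, 37, 44, 50, 40, 8, 16, 49, 2, 18, 30]
sift down from index 2: already satisfies heap property
sift down from index 1:
  37 vs larger child 50 at index 3, swap → [42, 50, 44, 37, 40, 8, 16, 49, 2, 18, 30]
  37 vs larger child 49 at index 7, swap → [42, 50, 44, 49, 40, 8, 16, 37, 2, 18, 30]
sift down from index 0:
  42 vs larger child 50 at index 1, swap → [50, 42, 44, 49, 40, 8, 16, 37, 2, 18, 30]
  42 vs larger child 49 at index 3, swap → [50, 49, 44, 42, 40, 8, 16, 37, 2, 18, 30]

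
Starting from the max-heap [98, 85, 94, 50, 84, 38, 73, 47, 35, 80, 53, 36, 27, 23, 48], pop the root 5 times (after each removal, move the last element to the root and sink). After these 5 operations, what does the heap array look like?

[73, 53, 48, 50, 36, 38, 27, 47, 35, 23]

extract-max #1 returns 98:
  remove root 98; move last element 48 to root → [48, 85, 94, 50, 84, 38, 73, 47, 35, 80, 53, 36, 27, 23]
  48 vs larger child 94 at index 2, swap → [94, 85, 48, 50, 84, 38, 73, 47, 35, 80, 53, 36, 27, 23]
  48 vs larger child 73 at index 6, swap → [94, 85, 73, 50, 84, 38, 48, 47, 35, 80, 53, 36, 27, 23]
extract-max #2 returns 94:
  remove root 94; move last element 23 to root → [23, 85, 73, 50, 84, 38, 48, 47, 35, 80, 53, 36, 27]
  23 vs larger child 85 at index 1, swap → [85, 23, 73, 50, 84, 38, 48, 47, 35, 80, 53, 36, 27]
  23 vs larger child 84 at index 4, swap → [85, 84, 73, 50, 23, 38, 48, 47, 35, 80, 53, 36, 27]
  23 vs larger child 80 at index 9, swap → [85, 84, 73, 50, 80, 38, 48, 47, 35, 23, 53, 36, 27]
extract-max #3 returns 85:
  remove root 85; move last element 27 to root → [27, 84, 73, 50, 80, 38, 48, 47, 35, 23, 53, 36]
  27 vs larger child 84 at index 1, swap → [84, 27, 73, 50, 80, 38, 48, 47, 35, 23, 53, 36]
  27 vs larger child 80 at index 4, swap → [84, 80, 73, 50, 27, 38, 48, 47, 35, 23, 53, 36]
  27 vs larger child 53 at index 10, swap → [84, 80, 73, 50, 53, 38, 48, 47, 35, 23, 27, 36]
extract-max #4 returns 84:
  remove root 84; move last element 36 to root → [36, 80, 73, 50, 53, 38, 48, 47, 35, 23, 27]
  36 vs larger child 80 at index 1, swap → [80, 36, 73, 50, 53, 38, 48, 47, 35, 23, 27]
  36 vs larger child 53 at index 4, swap → [80, 53, 73, 50, 36, 38, 48, 47, 35, 23, 27]
extract-max #5 returns 80:
  remove root 80; move last element 27 to root → [27, 53, 73, 50, 36, 38, 48, 47, 35, 23]
  27 vs larger child 73 at index 2, swap → [73, 53, 27, 50, 36, 38, 48, 47, 35, 23]
  27 vs larger child 48 at index 6, swap → [73, 53, 48, 50, 36, 38, 27, 47, 35, 23]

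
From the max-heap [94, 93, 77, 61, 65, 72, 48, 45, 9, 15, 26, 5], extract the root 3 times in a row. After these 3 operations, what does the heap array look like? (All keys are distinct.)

[72, 65, 48, 61, 26, 5, 15, 45, 9]

extract-max #1 returns 94:
  remove root 94; move last element 5 to root → [5, 93, 77, 61, 65, 72, 48, 45, 9, 15, 26]
  5 vs larger child 93 at index 1, swap → [93, 5, 77, 61, 65, 72, 48, 45, 9, 15, 26]
  5 vs larger child 65 at index 4, swap → [93, 65, 77, 61, 5, 72, 48, 45, 9, 15, 26]
  5 vs larger child 26 at index 10, swap → [93, 65, 77, 61, 26, 72, 48, 45, 9, 15, 5]
extract-max #2 returns 93:
  remove root 93; move last element 5 to root → [5, 65, 77, 61, 26, 72, 48, 45, 9, 15]
  5 vs larger child 77 at index 2, swap → [77, 65, 5, 61, 26, 72, 48, 45, 9, 15]
  5 vs larger child 72 at index 5, swap → [77, 65, 72, 61, 26, 5, 48, 45, 9, 15]
extract-max #3 returns 77:
  remove root 77; move last element 15 to root → [15, 65, 72, 61, 26, 5, 48, 45, 9]
  15 vs larger child 72 at index 2, swap → [72, 65, 15, 61, 26, 5, 48, 45, 9]
  15 vs larger child 48 at index 6, swap → [72, 65, 48, 61, 26, 5, 15, 45, 9]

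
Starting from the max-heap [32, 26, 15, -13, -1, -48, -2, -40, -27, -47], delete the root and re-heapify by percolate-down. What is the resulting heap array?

remove root 32; move last element -47 to root → [-47, 26, 15, -13, -1, -48, -2, -40, -27]
-47 vs larger child 26 at index 1, swap → [26, -47, 15, -13, -1, -48, -2, -40, -27]
-47 vs larger child -1 at index 4, swap → [26, -1, 15, -13, -47, -48, -2, -40, -27]

[26, -1, 15, -13, -47, -48, -2, -40, -27]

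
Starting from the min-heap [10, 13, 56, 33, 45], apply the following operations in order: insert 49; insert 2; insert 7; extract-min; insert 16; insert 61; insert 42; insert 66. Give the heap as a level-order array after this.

insert 49:
  append 49 at index 5 → [10, 13, 56, 33, 45, 49]
  49 < parent 56 at index 2, swap → [10, 13, 49, 33, 45, 56]
insert 2:
  append 2 at index 6 → [10, 13, 49, 33, 45, 56, 2]
  2 < parent 49 at index 2, swap → [10, 13, 2, 33, 45, 56, 49]
  2 < parent 10 at index 0, swap → [2, 13, 10, 33, 45, 56, 49]
insert 7:
  append 7 at index 7 → [2, 13, 10, 33, 45, 56, 49, 7]
  7 < parent 33 at index 3, swap → [2, 13, 10, 7, 45, 56, 49, 33]
  7 < parent 13 at index 1, swap → [2, 7, 10, 13, 45, 56, 49, 33]
extract-min → returns 2:
  remove root 2; move last element 33 to root → [33, 7, 10, 13, 45, 56, 49]
  33 vs smaller child 7 at index 1, swap → [7, 33, 10, 13, 45, 56, 49]
  33 vs smaller child 13 at index 3, swap → [7, 13, 10, 33, 45, 56, 49]
insert 16:
  append 16 at index 7 → [7, 13, 10, 33, 45, 56, 49, 16]
  16 < parent 33 at index 3, swap → [7, 13, 10, 16, 45, 56, 49, 33]
insert 61:
  append 61 at index 8 → [7, 13, 10, 16, 45, 56, 49, 33, 61] (no swap needed)
insert 42:
  append 42 at index 9 → [7, 13, 10, 16, 45, 56, 49, 33, 61, 42]
  42 < parent 45 at index 4, swap → [7, 13, 10, 16, 42, 56, 49, 33, 61, 45]
insert 66:
  append 66 at index 10 → [7, 13, 10, 16, 42, 56, 49, 33, 61, 45, 66] (no swap needed)

[7, 13, 10, 16, 42, 56, 49, 33, 61, 45, 66]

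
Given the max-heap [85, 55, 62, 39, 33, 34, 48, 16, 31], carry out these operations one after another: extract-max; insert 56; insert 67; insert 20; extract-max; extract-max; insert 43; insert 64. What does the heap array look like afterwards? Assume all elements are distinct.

extract-max → returns 85:
  remove root 85; move last element 31 to root → [31, 55, 62, 39, 33, 34, 48, 16]
  31 vs larger child 62 at index 2, swap → [62, 55, 31, 39, 33, 34, 48, 16]
  31 vs larger child 48 at index 6, swap → [62, 55, 48, 39, 33, 34, 31, 16]
insert 56:
  append 56 at index 8 → [62, 55, 48, 39, 33, 34, 31, 16, 56]
  56 > parent 39 at index 3, swap → [62, 55, 48, 56, 33, 34, 31, 16, 39]
  56 > parent 55 at index 1, swap → [62, 56, 48, 55, 33, 34, 31, 16, 39]
insert 67:
  append 67 at index 9 → [62, 56, 48, 55, 33, 34, 31, 16, 39, 67]
  67 > parent 33 at index 4, swap → [62, 56, 48, 55, 67, 34, 31, 16, 39, 33]
  67 > parent 56 at index 1, swap → [62, 67, 48, 55, 56, 34, 31, 16, 39, 33]
  67 > parent 62 at index 0, swap → [67, 62, 48, 55, 56, 34, 31, 16, 39, 33]
insert 20:
  append 20 at index 10 → [67, 62, 48, 55, 56, 34, 31, 16, 39, 33, 20] (no swap needed)
extract-max → returns 67:
  remove root 67; move last element 20 to root → [20, 62, 48, 55, 56, 34, 31, 16, 39, 33]
  20 vs larger child 62 at index 1, swap → [62, 20, 48, 55, 56, 34, 31, 16, 39, 33]
  20 vs larger child 56 at index 4, swap → [62, 56, 48, 55, 20, 34, 31, 16, 39, 33]
  20 vs only child 33 at index 9, swap → [62, 56, 48, 55, 33, 34, 31, 16, 39, 20]
extract-max → returns 62:
  remove root 62; move last element 20 to root → [20, 56, 48, 55, 33, 34, 31, 16, 39]
  20 vs larger child 56 at index 1, swap → [56, 20, 48, 55, 33, 34, 31, 16, 39]
  20 vs larger child 55 at index 3, swap → [56, 55, 48, 20, 33, 34, 31, 16, 39]
  20 vs larger child 39 at index 8, swap → [56, 55, 48, 39, 33, 34, 31, 16, 20]
insert 43:
  append 43 at index 9 → [56, 55, 48, 39, 33, 34, 31, 16, 20, 43]
  43 > parent 33 at index 4, swap → [56, 55, 48, 39, 43, 34, 31, 16, 20, 33]
insert 64:
  append 64 at index 10 → [56, 55, 48, 39, 43, 34, 31, 16, 20, 33, 64]
  64 > parent 43 at index 4, swap → [56, 55, 48, 39, 64, 34, 31, 16, 20, 33, 43]
  64 > parent 55 at index 1, swap → [56, 64, 48, 39, 55, 34, 31, 16, 20, 33, 43]
  64 > parent 56 at index 0, swap → [64, 56, 48, 39, 55, 34, 31, 16, 20, 33, 43]

[64, 56, 48, 39, 55, 34, 31, 16, 20, 33, 43]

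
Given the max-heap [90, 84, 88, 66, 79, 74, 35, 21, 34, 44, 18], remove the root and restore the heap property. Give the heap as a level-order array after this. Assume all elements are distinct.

[88, 84, 74, 66, 79, 18, 35, 21, 34, 44]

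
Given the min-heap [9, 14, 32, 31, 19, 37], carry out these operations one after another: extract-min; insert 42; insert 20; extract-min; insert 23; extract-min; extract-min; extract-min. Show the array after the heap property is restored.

extract-min → returns 9:
  remove root 9; move last element 37 to root → [37, 14, 32, 31, 19]
  37 vs smaller child 14 at index 1, swap → [14, 37, 32, 31, 19]
  37 vs smaller child 19 at index 4, swap → [14, 19, 32, 31, 37]
insert 42:
  append 42 at index 5 → [14, 19, 32, 31, 37, 42] (no swap needed)
insert 20:
  append 20 at index 6 → [14, 19, 32, 31, 37, 42, 20]
  20 < parent 32 at index 2, swap → [14, 19, 20, 31, 37, 42, 32]
extract-min → returns 14:
  remove root 14; move last element 32 to root → [32, 19, 20, 31, 37, 42]
  32 vs smaller child 19 at index 1, swap → [19, 32, 20, 31, 37, 42]
  32 vs smaller child 31 at index 3, swap → [19, 31, 20, 32, 37, 42]
insert 23:
  append 23 at index 6 → [19, 31, 20, 32, 37, 42, 23] (no swap needed)
extract-min → returns 19:
  remove root 19; move last element 23 to root → [23, 31, 20, 32, 37, 42]
  23 vs smaller child 20 at index 2, swap → [20, 31, 23, 32, 37, 42]
extract-min → returns 20:
  remove root 20; move last element 42 to root → [42, 31, 23, 32, 37]
  42 vs smaller child 23 at index 2, swap → [23, 31, 42, 32, 37]
extract-min → returns 23:
  remove root 23; move last element 37 to root → [37, 31, 42, 32]
  37 vs smaller child 31 at index 1, swap → [31, 37, 42, 32]
  37 vs only child 32 at index 3, swap → [31, 32, 42, 37]

[31, 32, 42, 37]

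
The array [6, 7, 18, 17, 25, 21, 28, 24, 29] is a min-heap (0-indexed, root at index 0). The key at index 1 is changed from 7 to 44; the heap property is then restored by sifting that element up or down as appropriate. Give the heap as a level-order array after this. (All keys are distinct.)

set index 1 from 7 to 44 → [6, 44, 18, 17, 25, 21, 28, 24, 29]
44 vs smaller child 17 at index 3, swap → [6, 17, 18, 44, 25, 21, 28, 24, 29]
44 vs smaller child 24 at index 7, swap → [6, 17, 18, 24, 25, 21, 28, 44, 29]

[6, 17, 18, 24, 25, 21, 28, 44, 29]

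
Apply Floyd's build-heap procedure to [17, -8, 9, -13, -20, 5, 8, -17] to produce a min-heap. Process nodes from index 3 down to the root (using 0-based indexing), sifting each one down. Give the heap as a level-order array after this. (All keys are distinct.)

[-20, -17, 5, -13, -8, 9, 8, 17]

sift down from index 3:
  -13 vs only child -17 at index 7, swap → [17, -8, 9, -17, -20, 5, 8, -13]
sift down from index 2:
  9 vs smaller child 5 at index 5, swap → [17, -8, 5, -17, -20, 9, 8, -13]
sift down from index 1:
  -8 vs smaller child -20 at index 4, swap → [17, -20, 5, -17, -8, 9, 8, -13]
sift down from index 0:
  17 vs smaller child -20 at index 1, swap → [-20, 17, 5, -17, -8, 9, 8, -13]
  17 vs smaller child -17 at index 3, swap → [-20, -17, 5, 17, -8, 9, 8, -13]
  17 vs only child -13 at index 7, swap → [-20, -17, 5, -13, -8, 9, 8, 17]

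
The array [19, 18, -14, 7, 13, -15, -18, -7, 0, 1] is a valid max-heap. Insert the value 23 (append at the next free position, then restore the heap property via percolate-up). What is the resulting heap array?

[23, 19, -14, 7, 18, -15, -18, -7, 0, 1, 13]

append 23 at index 10 → [19, 18, -14, 7, 13, -15, -18, -7, 0, 1, 23]
23 > parent 13 at index 4, swap → [19, 18, -14, 7, 23, -15, -18, -7, 0, 1, 13]
23 > parent 18 at index 1, swap → [19, 23, -14, 7, 18, -15, -18, -7, 0, 1, 13]
23 > parent 19 at index 0, swap → [23, 19, -14, 7, 18, -15, -18, -7, 0, 1, 13]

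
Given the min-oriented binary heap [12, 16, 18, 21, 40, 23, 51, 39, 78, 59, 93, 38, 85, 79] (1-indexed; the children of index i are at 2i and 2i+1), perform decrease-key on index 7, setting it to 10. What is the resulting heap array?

set index 7 from 51 to 10 → [12, 16, 18, 21, 40, 23, 10, 39, 78, 59, 93, 38, 85, 79]
10 < parent 18 at index 3, swap → [12, 16, 10, 21, 40, 23, 18, 39, 78, 59, 93, 38, 85, 79]
10 < parent 12 at index 1, swap → [10, 16, 12, 21, 40, 23, 18, 39, 78, 59, 93, 38, 85, 79]

[10, 16, 12, 21, 40, 23, 18, 39, 78, 59, 93, 38, 85, 79]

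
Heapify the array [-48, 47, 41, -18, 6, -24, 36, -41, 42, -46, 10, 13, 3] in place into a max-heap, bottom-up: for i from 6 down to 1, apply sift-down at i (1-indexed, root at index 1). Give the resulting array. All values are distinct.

sift down from index 6:
  -24 vs larger child 13 at index 12, swap → [-48, 47, 41, -18, 6, 13, 36, -41, 42, -46, 10, -24, 3]
sift down from index 5:
  6 vs larger child 10 at index 11, swap → [-48, 47, 41, -18, 10, 13, 36, -41, 42, -46, 6, -24, 3]
sift down from index 4:
  -18 vs larger child 42 at index 9, swap → [-48, 47, 41, 42, 10, 13, 36, -41, -18, -46, 6, -24, 3]
sift down from index 3: already satisfies heap property
sift down from index 2: already satisfies heap property
sift down from index 1:
  -48 vs larger child 47 at index 2, swap → [47, -48, 41, 42, 10, 13, 36, -41, -18, -46, 6, -24, 3]
  -48 vs larger child 42 at index 4, swap → [47, 42, 41, -48, 10, 13, 36, -41, -18, -46, 6, -24, 3]
  -48 vs larger child -18 at index 9, swap → [47, 42, 41, -18, 10, 13, 36, -41, -48, -46, 6, -24, 3]

[47, 42, 41, -18, 10, 13, 36, -41, -48, -46, 6, -24, 3]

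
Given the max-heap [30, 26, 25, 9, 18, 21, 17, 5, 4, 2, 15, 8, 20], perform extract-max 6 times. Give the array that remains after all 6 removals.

[17, 9, 15, 5, 2, 8, 4]

extract-max #1 returns 30:
  remove root 30; move last element 20 to root → [20, 26, 25, 9, 18, 21, 17, 5, 4, 2, 15, 8]
  20 vs larger child 26 at index 1, swap → [26, 20, 25, 9, 18, 21, 17, 5, 4, 2, 15, 8]
extract-max #2 returns 26:
  remove root 26; move last element 8 to root → [8, 20, 25, 9, 18, 21, 17, 5, 4, 2, 15]
  8 vs larger child 25 at index 2, swap → [25, 20, 8, 9, 18, 21, 17, 5, 4, 2, 15]
  8 vs larger child 21 at index 5, swap → [25, 20, 21, 9, 18, 8, 17, 5, 4, 2, 15]
extract-max #3 returns 25:
  remove root 25; move last element 15 to root → [15, 20, 21, 9, 18, 8, 17, 5, 4, 2]
  15 vs larger child 21 at index 2, swap → [21, 20, 15, 9, 18, 8, 17, 5, 4, 2]
  15 vs larger child 17 at index 6, swap → [21, 20, 17, 9, 18, 8, 15, 5, 4, 2]
extract-max #4 returns 21:
  remove root 21; move last element 2 to root → [2, 20, 17, 9, 18, 8, 15, 5, 4]
  2 vs larger child 20 at index 1, swap → [20, 2, 17, 9, 18, 8, 15, 5, 4]
  2 vs larger child 18 at index 4, swap → [20, 18, 17, 9, 2, 8, 15, 5, 4]
extract-max #5 returns 20:
  remove root 20; move last element 4 to root → [4, 18, 17, 9, 2, 8, 15, 5]
  4 vs larger child 18 at index 1, swap → [18, 4, 17, 9, 2, 8, 15, 5]
  4 vs larger child 9 at index 3, swap → [18, 9, 17, 4, 2, 8, 15, 5]
  4 vs only child 5 at index 7, swap → [18, 9, 17, 5, 2, 8, 15, 4]
extract-max #6 returns 18:
  remove root 18; move last element 4 to root → [4, 9, 17, 5, 2, 8, 15]
  4 vs larger child 17 at index 2, swap → [17, 9, 4, 5, 2, 8, 15]
  4 vs larger child 15 at index 6, swap → [17, 9, 15, 5, 2, 8, 4]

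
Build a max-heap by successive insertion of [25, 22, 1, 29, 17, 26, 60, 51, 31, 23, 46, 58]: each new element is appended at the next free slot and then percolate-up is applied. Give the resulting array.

[60, 51, 58, 31, 46, 29, 26, 22, 25, 17, 23, 1]

Insert 25:
  append 25 at index 0 → [25] (no swap needed)
Insert 22:
  append 22 at index 1 → [25, 22] (no swap needed)
Insert 1:
  append 1 at index 2 → [25, 22, 1] (no swap needed)
Insert 29:
  append 29 at index 3 → [25, 22, 1, 29]
  29 > parent 22 at index 1, swap → [25, 29, 1, 22]
  29 > parent 25 at index 0, swap → [29, 25, 1, 22]
Insert 17:
  append 17 at index 4 → [29, 25, 1, 22, 17] (no swap needed)
Insert 26:
  append 26 at index 5 → [29, 25, 1, 22, 17, 26]
  26 > parent 1 at index 2, swap → [29, 25, 26, 22, 17, 1]
Insert 60:
  append 60 at index 6 → [29, 25, 26, 22, 17, 1, 60]
  60 > parent 26 at index 2, swap → [29, 25, 60, 22, 17, 1, 26]
  60 > parent 29 at index 0, swap → [60, 25, 29, 22, 17, 1, 26]
Insert 51:
  append 51 at index 7 → [60, 25, 29, 22, 17, 1, 26, 51]
  51 > parent 22 at index 3, swap → [60, 25, 29, 51, 17, 1, 26, 22]
  51 > parent 25 at index 1, swap → [60, 51, 29, 25, 17, 1, 26, 22]
Insert 31:
  append 31 at index 8 → [60, 51, 29, 25, 17, 1, 26, 22, 31]
  31 > parent 25 at index 3, swap → [60, 51, 29, 31, 17, 1, 26, 22, 25]
Insert 23:
  append 23 at index 9 → [60, 51, 29, 31, 17, 1, 26, 22, 25, 23]
  23 > parent 17 at index 4, swap → [60, 51, 29, 31, 23, 1, 26, 22, 25, 17]
Insert 46:
  append 46 at index 10 → [60, 51, 29, 31, 23, 1, 26, 22, 25, 17, 46]
  46 > parent 23 at index 4, swap → [60, 51, 29, 31, 46, 1, 26, 22, 25, 17, 23]
Insert 58:
  append 58 at index 11 → [60, 51, 29, 31, 46, 1, 26, 22, 25, 17, 23, 58]
  58 > parent 1 at index 5, swap → [60, 51, 29, 31, 46, 58, 26, 22, 25, 17, 23, 1]
  58 > parent 29 at index 2, swap → [60, 51, 58, 31, 46, 29, 26, 22, 25, 17, 23, 1]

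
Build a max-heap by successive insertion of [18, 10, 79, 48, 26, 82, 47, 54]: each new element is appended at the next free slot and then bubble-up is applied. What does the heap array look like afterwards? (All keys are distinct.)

Insert 18:
  append 18 at index 0 → [18] (no swap needed)
Insert 10:
  append 10 at index 1 → [18, 10] (no swap needed)
Insert 79:
  append 79 at index 2 → [18, 10, 79]
  79 > parent 18 at index 0, swap → [79, 10, 18]
Insert 48:
  append 48 at index 3 → [79, 10, 18, 48]
  48 > parent 10 at index 1, swap → [79, 48, 18, 10]
Insert 26:
  append 26 at index 4 → [79, 48, 18, 10, 26] (no swap needed)
Insert 82:
  append 82 at index 5 → [79, 48, 18, 10, 26, 82]
  82 > parent 18 at index 2, swap → [79, 48, 82, 10, 26, 18]
  82 > parent 79 at index 0, swap → [82, 48, 79, 10, 26, 18]
Insert 47:
  append 47 at index 6 → [82, 48, 79, 10, 26, 18, 47] (no swap needed)
Insert 54:
  append 54 at index 7 → [82, 48, 79, 10, 26, 18, 47, 54]
  54 > parent 10 at index 3, swap → [82, 48, 79, 54, 26, 18, 47, 10]
  54 > parent 48 at index 1, swap → [82, 54, 79, 48, 26, 18, 47, 10]

[82, 54, 79, 48, 26, 18, 47, 10]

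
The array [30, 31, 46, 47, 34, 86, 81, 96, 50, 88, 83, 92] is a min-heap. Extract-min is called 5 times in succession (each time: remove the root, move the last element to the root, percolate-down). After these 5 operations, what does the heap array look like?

extract-min #1 returns 30:
  remove root 30; move last element 92 to root → [92, 31, 46, 47, 34, 86, 81, 96, 50, 88, 83]
  92 vs smaller child 31 at index 1, swap → [31, 92, 46, 47, 34, 86, 81, 96, 50, 88, 83]
  92 vs smaller child 34 at index 4, swap → [31, 34, 46, 47, 92, 86, 81, 96, 50, 88, 83]
  92 vs smaller child 83 at index 10, swap → [31, 34, 46, 47, 83, 86, 81, 96, 50, 88, 92]
extract-min #2 returns 31:
  remove root 31; move last element 92 to root → [92, 34, 46, 47, 83, 86, 81, 96, 50, 88]
  92 vs smaller child 34 at index 1, swap → [34, 92, 46, 47, 83, 86, 81, 96, 50, 88]
  92 vs smaller child 47 at index 3, swap → [34, 47, 46, 92, 83, 86, 81, 96, 50, 88]
  92 vs smaller child 50 at index 8, swap → [34, 47, 46, 50, 83, 86, 81, 96, 92, 88]
extract-min #3 returns 34:
  remove root 34; move last element 88 to root → [88, 47, 46, 50, 83, 86, 81, 96, 92]
  88 vs smaller child 46 at index 2, swap → [46, 47, 88, 50, 83, 86, 81, 96, 92]
  88 vs smaller child 81 at index 6, swap → [46, 47, 81, 50, 83, 86, 88, 96, 92]
extract-min #4 returns 46:
  remove root 46; move last element 92 to root → [92, 47, 81, 50, 83, 86, 88, 96]
  92 vs smaller child 47 at index 1, swap → [47, 92, 81, 50, 83, 86, 88, 96]
  92 vs smaller child 50 at index 3, swap → [47, 50, 81, 92, 83, 86, 88, 96]
extract-min #5 returns 47:
  remove root 47; move last element 96 to root → [96, 50, 81, 92, 83, 86, 88]
  96 vs smaller child 50 at index 1, swap → [50, 96, 81, 92, 83, 86, 88]
  96 vs smaller child 83 at index 4, swap → [50, 83, 81, 92, 96, 86, 88]

[50, 83, 81, 92, 96, 86, 88]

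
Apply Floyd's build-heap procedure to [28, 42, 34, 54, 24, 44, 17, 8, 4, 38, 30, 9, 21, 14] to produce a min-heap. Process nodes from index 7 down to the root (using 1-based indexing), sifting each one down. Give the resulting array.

sift down from index 7:
  17 vs only child 14 at index 14, swap → [28, 42, 34, 54, 24, 44, 14, 8, 4, 38, 30, 9, 21, 17]
sift down from index 6:
  44 vs smaller child 9 at index 12, swap → [28, 42, 34, 54, 24, 9, 14, 8, 4, 38, 30, 44, 21, 17]
sift down from index 5: already satisfies heap property
sift down from index 4:
  54 vs smaller child 4 at index 9, swap → [28, 42, 34, 4, 24, 9, 14, 8, 54, 38, 30, 44, 21, 17]
sift down from index 3:
  34 vs smaller child 9 at index 6, swap → [28, 42, 9, 4, 24, 34, 14, 8, 54, 38, 30, 44, 21, 17]
  34 vs smaller child 21 at index 13, swap → [28, 42, 9, 4, 24, 21, 14, 8, 54, 38, 30, 44, 34, 17]
sift down from index 2:
  42 vs smaller child 4 at index 4, swap → [28, 4, 9, 42, 24, 21, 14, 8, 54, 38, 30, 44, 34, 17]
  42 vs smaller child 8 at index 8, swap → [28, 4, 9, 8, 24, 21, 14, 42, 54, 38, 30, 44, 34, 17]
sift down from index 1:
  28 vs smaller child 4 at index 2, swap → [4, 28, 9, 8, 24, 21, 14, 42, 54, 38, 30, 44, 34, 17]
  28 vs smaller child 8 at index 4, swap → [4, 8, 9, 28, 24, 21, 14, 42, 54, 38, 30, 44, 34, 17]

[4, 8, 9, 28, 24, 21, 14, 42, 54, 38, 30, 44, 34, 17]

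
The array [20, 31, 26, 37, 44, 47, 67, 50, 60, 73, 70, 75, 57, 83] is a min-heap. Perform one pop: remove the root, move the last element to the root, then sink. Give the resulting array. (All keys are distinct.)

remove root 20; move last element 83 to root → [83, 31, 26, 37, 44, 47, 67, 50, 60, 73, 70, 75, 57]
83 vs smaller child 26 at index 2, swap → [26, 31, 83, 37, 44, 47, 67, 50, 60, 73, 70, 75, 57]
83 vs smaller child 47 at index 5, swap → [26, 31, 47, 37, 44, 83, 67, 50, 60, 73, 70, 75, 57]
83 vs smaller child 57 at index 12, swap → [26, 31, 47, 37, 44, 57, 67, 50, 60, 73, 70, 75, 83]

[26, 31, 47, 37, 44, 57, 67, 50, 60, 73, 70, 75, 83]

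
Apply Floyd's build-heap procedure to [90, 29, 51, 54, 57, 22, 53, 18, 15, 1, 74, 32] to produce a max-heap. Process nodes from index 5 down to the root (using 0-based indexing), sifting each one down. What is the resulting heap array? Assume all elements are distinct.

[90, 74, 53, 54, 57, 32, 51, 18, 15, 1, 29, 22]

sift down from index 5:
  22 vs only child 32 at index 11, swap → [90, 29, 51, 54, 57, 32, 53, 18, 15, 1, 74, 22]
sift down from index 4:
  57 vs larger child 74 at index 10, swap → [90, 29, 51, 54, 74, 32, 53, 18, 15, 1, 57, 22]
sift down from index 3: already satisfies heap property
sift down from index 2:
  51 vs larger child 53 at index 6, swap → [90, 29, 53, 54, 74, 32, 51, 18, 15, 1, 57, 22]
sift down from index 1:
  29 vs larger child 74 at index 4, swap → [90, 74, 53, 54, 29, 32, 51, 18, 15, 1, 57, 22]
  29 vs larger child 57 at index 10, swap → [90, 74, 53, 54, 57, 32, 51, 18, 15, 1, 29, 22]
sift down from index 0: already satisfies heap property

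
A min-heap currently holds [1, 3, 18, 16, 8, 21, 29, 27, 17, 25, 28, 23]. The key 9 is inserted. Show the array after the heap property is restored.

[1, 3, 9, 16, 8, 18, 29, 27, 17, 25, 28, 23, 21]

append 9 at index 12 → [1, 3, 18, 16, 8, 21, 29, 27, 17, 25, 28, 23, 9]
9 < parent 21 at index 5, swap → [1, 3, 18, 16, 8, 9, 29, 27, 17, 25, 28, 23, 21]
9 < parent 18 at index 2, swap → [1, 3, 9, 16, 8, 18, 29, 27, 17, 25, 28, 23, 21]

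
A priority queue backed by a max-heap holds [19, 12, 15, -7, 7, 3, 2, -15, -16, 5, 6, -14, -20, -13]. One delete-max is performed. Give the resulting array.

[15, 12, 3, -7, 7, -13, 2, -15, -16, 5, 6, -14, -20]

remove root 19; move last element -13 to root → [-13, 12, 15, -7, 7, 3, 2, -15, -16, 5, 6, -14, -20]
-13 vs larger child 15 at index 2, swap → [15, 12, -13, -7, 7, 3, 2, -15, -16, 5, 6, -14, -20]
-13 vs larger child 3 at index 5, swap → [15, 12, 3, -7, 7, -13, 2, -15, -16, 5, 6, -14, -20]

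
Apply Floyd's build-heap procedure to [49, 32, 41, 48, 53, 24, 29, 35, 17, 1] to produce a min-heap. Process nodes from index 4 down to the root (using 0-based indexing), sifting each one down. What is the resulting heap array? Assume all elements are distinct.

[1, 17, 24, 35, 32, 41, 29, 49, 48, 53]

sift down from index 4:
  53 vs only child 1 at index 9, swap → [49, 32, 41, 48, 1, 24, 29, 35, 17, 53]
sift down from index 3:
  48 vs smaller child 17 at index 8, swap → [49, 32, 41, 17, 1, 24, 29, 35, 48, 53]
sift down from index 2:
  41 vs smaller child 24 at index 5, swap → [49, 32, 24, 17, 1, 41, 29, 35, 48, 53]
sift down from index 1:
  32 vs smaller child 1 at index 4, swap → [49, 1, 24, 17, 32, 41, 29, 35, 48, 53]
sift down from index 0:
  49 vs smaller child 1 at index 1, swap → [1, 49, 24, 17, 32, 41, 29, 35, 48, 53]
  49 vs smaller child 17 at index 3, swap → [1, 17, 24, 49, 32, 41, 29, 35, 48, 53]
  49 vs smaller child 35 at index 7, swap → [1, 17, 24, 35, 32, 41, 29, 49, 48, 53]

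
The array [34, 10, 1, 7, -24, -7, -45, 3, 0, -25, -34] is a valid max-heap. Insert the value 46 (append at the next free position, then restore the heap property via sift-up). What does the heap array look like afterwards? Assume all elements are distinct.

[46, 10, 34, 7, -24, 1, -45, 3, 0, -25, -34, -7]

append 46 at index 11 → [34, 10, 1, 7, -24, -7, -45, 3, 0, -25, -34, 46]
46 > parent -7 at index 5, swap → [34, 10, 1, 7, -24, 46, -45, 3, 0, -25, -34, -7]
46 > parent 1 at index 2, swap → [34, 10, 46, 7, -24, 1, -45, 3, 0, -25, -34, -7]
46 > parent 34 at index 0, swap → [46, 10, 34, 7, -24, 1, -45, 3, 0, -25, -34, -7]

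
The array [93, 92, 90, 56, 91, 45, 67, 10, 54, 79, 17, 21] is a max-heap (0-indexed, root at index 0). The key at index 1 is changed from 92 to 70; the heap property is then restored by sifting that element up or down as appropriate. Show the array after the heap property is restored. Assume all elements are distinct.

set index 1 from 92 to 70 → [93, 70, 90, 56, 91, 45, 67, 10, 54, 79, 17, 21]
70 vs larger child 91 at index 4, swap → [93, 91, 90, 56, 70, 45, 67, 10, 54, 79, 17, 21]
70 vs larger child 79 at index 9, swap → [93, 91, 90, 56, 79, 45, 67, 10, 54, 70, 17, 21]

[93, 91, 90, 56, 79, 45, 67, 10, 54, 70, 17, 21]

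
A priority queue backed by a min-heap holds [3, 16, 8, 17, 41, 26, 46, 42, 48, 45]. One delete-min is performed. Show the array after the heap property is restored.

remove root 3; move last element 45 to root → [45, 16, 8, 17, 41, 26, 46, 42, 48]
45 vs smaller child 8 at index 2, swap → [8, 16, 45, 17, 41, 26, 46, 42, 48]
45 vs smaller child 26 at index 5, swap → [8, 16, 26, 17, 41, 45, 46, 42, 48]

[8, 16, 26, 17, 41, 45, 46, 42, 48]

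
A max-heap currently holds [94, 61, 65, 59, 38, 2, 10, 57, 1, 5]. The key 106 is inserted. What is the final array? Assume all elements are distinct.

[106, 94, 65, 59, 61, 2, 10, 57, 1, 5, 38]

append 106 at index 10 → [94, 61, 65, 59, 38, 2, 10, 57, 1, 5, 106]
106 > parent 38 at index 4, swap → [94, 61, 65, 59, 106, 2, 10, 57, 1, 5, 38]
106 > parent 61 at index 1, swap → [94, 106, 65, 59, 61, 2, 10, 57, 1, 5, 38]
106 > parent 94 at index 0, swap → [106, 94, 65, 59, 61, 2, 10, 57, 1, 5, 38]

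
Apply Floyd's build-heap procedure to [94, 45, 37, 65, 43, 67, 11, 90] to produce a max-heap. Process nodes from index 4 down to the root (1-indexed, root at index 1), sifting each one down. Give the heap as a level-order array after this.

[94, 90, 67, 65, 43, 37, 11, 45]

sift down from index 4:
  65 vs only child 90 at index 8, swap → [94, 45, 37, 90, 43, 67, 11, 65]
sift down from index 3:
  37 vs larger child 67 at index 6, swap → [94, 45, 67, 90, 43, 37, 11, 65]
sift down from index 2:
  45 vs larger child 90 at index 4, swap → [94, 90, 67, 45, 43, 37, 11, 65]
  45 vs only child 65 at index 8, swap → [94, 90, 67, 65, 43, 37, 11, 45]
sift down from index 1: already satisfies heap property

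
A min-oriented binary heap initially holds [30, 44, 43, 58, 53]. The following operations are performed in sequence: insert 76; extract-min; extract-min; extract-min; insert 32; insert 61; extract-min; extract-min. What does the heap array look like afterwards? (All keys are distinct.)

[58, 61, 76]

insert 76:
  append 76 at index 5 → [30, 44, 43, 58, 53, 76] (no swap needed)
extract-min → returns 30:
  remove root 30; move last element 76 to root → [76, 44, 43, 58, 53]
  76 vs smaller child 43 at index 2, swap → [43, 44, 76, 58, 53]
extract-min → returns 43:
  remove root 43; move last element 53 to root → [53, 44, 76, 58]
  53 vs smaller child 44 at index 1, swap → [44, 53, 76, 58]
extract-min → returns 44:
  remove root 44; move last element 58 to root → [58, 53, 76]
  58 vs smaller child 53 at index 1, swap → [53, 58, 76]
insert 32:
  append 32 at index 3 → [53, 58, 76, 32]
  32 < parent 58 at index 1, swap → [53, 32, 76, 58]
  32 < parent 53 at index 0, swap → [32, 53, 76, 58]
insert 61:
  append 61 at index 4 → [32, 53, 76, 58, 61] (no swap needed)
extract-min → returns 32:
  remove root 32; move last element 61 to root → [61, 53, 76, 58]
  61 vs smaller child 53 at index 1, swap → [53, 61, 76, 58]
  61 vs only child 58 at index 3, swap → [53, 58, 76, 61]
extract-min → returns 53:
  remove root 53; move last element 61 to root → [61, 58, 76]
  61 vs smaller child 58 at index 1, swap → [58, 61, 76]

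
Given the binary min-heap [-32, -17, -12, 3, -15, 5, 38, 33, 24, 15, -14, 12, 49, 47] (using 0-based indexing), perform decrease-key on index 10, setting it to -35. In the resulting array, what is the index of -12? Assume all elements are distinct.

2

set index 10 from -14 to -35 → [-32, -17, -12, 3, -15, 5, 38, 33, 24, 15, -35, 12, 49, 47]
-35 < parent -15 at index 4, swap → [-32, -17, -12, 3, -35, 5, 38, 33, 24, 15, -15, 12, 49, 47]
-35 < parent -17 at index 1, swap → [-32, -35, -12, 3, -17, 5, 38, 33, 24, 15, -15, 12, 49, 47]
-35 < parent -32 at index 0, swap → [-35, -32, -12, 3, -17, 5, 38, 33, 24, 15, -15, 12, 49, 47]
resulting array: [-35, -32, -12, 3, -17, 5, 38, 33, 24, 15, -15, 12, 49, 47]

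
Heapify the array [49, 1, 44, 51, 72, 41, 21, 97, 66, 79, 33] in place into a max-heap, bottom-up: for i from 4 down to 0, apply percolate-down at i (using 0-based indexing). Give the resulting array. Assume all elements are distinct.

[97, 79, 44, 66, 72, 41, 21, 51, 1, 49, 33]

sift down from index 4:
  72 vs larger child 79 at index 9, swap → [49, 1, 44, 51, 79, 41, 21, 97, 66, 72, 33]
sift down from index 3:
  51 vs larger child 97 at index 7, swap → [49, 1, 44, 97, 79, 41, 21, 51, 66, 72, 33]
sift down from index 2: already satisfies heap property
sift down from index 1:
  1 vs larger child 97 at index 3, swap → [49, 97, 44, 1, 79, 41, 21, 51, 66, 72, 33]
  1 vs larger child 66 at index 8, swap → [49, 97, 44, 66, 79, 41, 21, 51, 1, 72, 33]
sift down from index 0:
  49 vs larger child 97 at index 1, swap → [97, 49, 44, 66, 79, 41, 21, 51, 1, 72, 33]
  49 vs larger child 79 at index 4, swap → [97, 79, 44, 66, 49, 41, 21, 51, 1, 72, 33]
  49 vs larger child 72 at index 9, swap → [97, 79, 44, 66, 72, 41, 21, 51, 1, 49, 33]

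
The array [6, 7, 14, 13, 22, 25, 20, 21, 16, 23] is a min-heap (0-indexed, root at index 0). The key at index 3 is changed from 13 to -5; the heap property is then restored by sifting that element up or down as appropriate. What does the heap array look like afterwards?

set index 3 from 13 to -5 → [6, 7, 14, -5, 22, 25, 20, 21, 16, 23]
-5 < parent 7 at index 1, swap → [6, -5, 14, 7, 22, 25, 20, 21, 16, 23]
-5 < parent 6 at index 0, swap → [-5, 6, 14, 7, 22, 25, 20, 21, 16, 23]

[-5, 6, 14, 7, 22, 25, 20, 21, 16, 23]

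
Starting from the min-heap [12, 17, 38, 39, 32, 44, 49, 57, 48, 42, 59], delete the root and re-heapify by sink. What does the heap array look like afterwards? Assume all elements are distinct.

[17, 32, 38, 39, 42, 44, 49, 57, 48, 59]

remove root 12; move last element 59 to root → [59, 17, 38, 39, 32, 44, 49, 57, 48, 42]
59 vs smaller child 17 at index 1, swap → [17, 59, 38, 39, 32, 44, 49, 57, 48, 42]
59 vs smaller child 32 at index 4, swap → [17, 32, 38, 39, 59, 44, 49, 57, 48, 42]
59 vs only child 42 at index 9, swap → [17, 32, 38, 39, 42, 44, 49, 57, 48, 59]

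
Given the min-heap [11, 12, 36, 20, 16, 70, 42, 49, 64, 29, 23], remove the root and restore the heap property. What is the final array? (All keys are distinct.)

remove root 11; move last element 23 to root → [23, 12, 36, 20, 16, 70, 42, 49, 64, 29]
23 vs smaller child 12 at index 1, swap → [12, 23, 36, 20, 16, 70, 42, 49, 64, 29]
23 vs smaller child 16 at index 4, swap → [12, 16, 36, 20, 23, 70, 42, 49, 64, 29]

[12, 16, 36, 20, 23, 70, 42, 49, 64, 29]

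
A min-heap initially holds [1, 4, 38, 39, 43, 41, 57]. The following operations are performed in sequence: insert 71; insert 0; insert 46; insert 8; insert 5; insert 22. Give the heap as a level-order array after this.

[0, 1, 5, 4, 8, 22, 57, 71, 39, 46, 43, 41, 38]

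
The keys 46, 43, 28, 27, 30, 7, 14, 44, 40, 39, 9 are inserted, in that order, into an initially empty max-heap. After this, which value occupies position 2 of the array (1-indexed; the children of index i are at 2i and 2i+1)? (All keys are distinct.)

44

Insert 46:
  append 46 at index 1 → [46] (no swap needed)
Insert 43:
  append 43 at index 2 → [46, 43] (no swap needed)
Insert 28:
  append 28 at index 3 → [46, 43, 28] (no swap needed)
Insert 27:
  append 27 at index 4 → [46, 43, 28, 27] (no swap needed)
Insert 30:
  append 30 at index 5 → [46, 43, 28, 27, 30] (no swap needed)
Insert 7:
  append 7 at index 6 → [46, 43, 28, 27, 30, 7] (no swap needed)
Insert 14:
  append 14 at index 7 → [46, 43, 28, 27, 30, 7, 14] (no swap needed)
Insert 44:
  append 44 at index 8 → [46, 43, 28, 27, 30, 7, 14, 44]
  44 > parent 27 at index 4, swap → [46, 43, 28, 44, 30, 7, 14, 27]
  44 > parent 43 at index 2, swap → [46, 44, 28, 43, 30, 7, 14, 27]
Insert 40:
  append 40 at index 9 → [46, 44, 28, 43, 30, 7, 14, 27, 40] (no swap needed)
Insert 39:
  append 39 at index 10 → [46, 44, 28, 43, 30, 7, 14, 27, 40, 39]
  39 > parent 30 at index 5, swap → [46, 44, 28, 43, 39, 7, 14, 27, 40, 30]
Insert 9:
  append 9 at index 11 → [46, 44, 28, 43, 39, 7, 14, 27, 40, 30, 9] (no swap needed)
resulting array: [46, 44, 28, 43, 39, 7, 14, 27, 40, 30, 9]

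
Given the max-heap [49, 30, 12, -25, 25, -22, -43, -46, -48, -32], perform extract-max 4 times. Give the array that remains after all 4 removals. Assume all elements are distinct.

extract-max #1 returns 49:
  remove root 49; move last element -32 to root → [-32, 30, 12, -25, 25, -22, -43, -46, -48]
  -32 vs larger child 30 at index 1, swap → [30, -32, 12, -25, 25, -22, -43, -46, -48]
  -32 vs larger child 25 at index 4, swap → [30, 25, 12, -25, -32, -22, -43, -46, -48]
extract-max #2 returns 30:
  remove root 30; move last element -48 to root → [-48, 25, 12, -25, -32, -22, -43, -46]
  -48 vs larger child 25 at index 1, swap → [25, -48, 12, -25, -32, -22, -43, -46]
  -48 vs larger child -25 at index 3, swap → [25, -25, 12, -48, -32, -22, -43, -46]
  -48 vs only child -46 at index 7, swap → [25, -25, 12, -46, -32, -22, -43, -48]
extract-max #3 returns 25:
  remove root 25; move last element -48 to root → [-48, -25, 12, -46, -32, -22, -43]
  -48 vs larger child 12 at index 2, swap → [12, -25, -48, -46, -32, -22, -43]
  -48 vs larger child -22 at index 5, swap → [12, -25, -22, -46, -32, -48, -43]
extract-max #4 returns 12:
  remove root 12; move last element -43 to root → [-43, -25, -22, -46, -32, -48]
  -43 vs larger child -22 at index 2, swap → [-22, -25, -43, -46, -32, -48]

[-22, -25, -43, -46, -32, -48]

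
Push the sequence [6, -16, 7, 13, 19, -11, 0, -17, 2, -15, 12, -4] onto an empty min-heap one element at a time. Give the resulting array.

Insert 6:
  append 6 at index 0 → [6] (no swap needed)
Insert -16:
  append -16 at index 1 → [6, -16]
  -16 < parent 6 at index 0, swap → [-16, 6]
Insert 7:
  append 7 at index 2 → [-16, 6, 7] (no swap needed)
Insert 13:
  append 13 at index 3 → [-16, 6, 7, 13] (no swap needed)
Insert 19:
  append 19 at index 4 → [-16, 6, 7, 13, 19] (no swap needed)
Insert -11:
  append -11 at index 5 → [-16, 6, 7, 13, 19, -11]
  -11 < parent 7 at index 2, swap → [-16, 6, -11, 13, 19, 7]
Insert 0:
  append 0 at index 6 → [-16, 6, -11, 13, 19, 7, 0] (no swap needed)
Insert -17:
  append -17 at index 7 → [-16, 6, -11, 13, 19, 7, 0, -17]
  -17 < parent 13 at index 3, swap → [-16, 6, -11, -17, 19, 7, 0, 13]
  -17 < parent 6 at index 1, swap → [-16, -17, -11, 6, 19, 7, 0, 13]
  -17 < parent -16 at index 0, swap → [-17, -16, -11, 6, 19, 7, 0, 13]
Insert 2:
  append 2 at index 8 → [-17, -16, -11, 6, 19, 7, 0, 13, 2]
  2 < parent 6 at index 3, swap → [-17, -16, -11, 2, 19, 7, 0, 13, 6]
Insert -15:
  append -15 at index 9 → [-17, -16, -11, 2, 19, 7, 0, 13, 6, -15]
  -15 < parent 19 at index 4, swap → [-17, -16, -11, 2, -15, 7, 0, 13, 6, 19]
Insert 12:
  append 12 at index 10 → [-17, -16, -11, 2, -15, 7, 0, 13, 6, 19, 12] (no swap needed)
Insert -4:
  append -4 at index 11 → [-17, -16, -11, 2, -15, 7, 0, 13, 6, 19, 12, -4]
  -4 < parent 7 at index 5, swap → [-17, -16, -11, 2, -15, -4, 0, 13, 6, 19, 12, 7]

[-17, -16, -11, 2, -15, -4, 0, 13, 6, 19, 12, 7]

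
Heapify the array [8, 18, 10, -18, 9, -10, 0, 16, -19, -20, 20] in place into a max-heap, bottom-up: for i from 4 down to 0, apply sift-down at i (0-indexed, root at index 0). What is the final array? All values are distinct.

sift down from index 4:
  9 vs larger child 20 at index 10, swap → [8, 18, 10, -18, 20, -10, 0, 16, -19, -20, 9]
sift down from index 3:
  -18 vs larger child 16 at index 7, swap → [8, 18, 10, 16, 20, -10, 0, -18, -19, -20, 9]
sift down from index 2: already satisfies heap property
sift down from index 1:
  18 vs larger child 20 at index 4, swap → [8, 20, 10, 16, 18, -10, 0, -18, -19, -20, 9]
sift down from index 0:
  8 vs larger child 20 at index 1, swap → [20, 8, 10, 16, 18, -10, 0, -18, -19, -20, 9]
  8 vs larger child 18 at index 4, swap → [20, 18, 10, 16, 8, -10, 0, -18, -19, -20, 9]
  8 vs larger child 9 at index 10, swap → [20, 18, 10, 16, 9, -10, 0, -18, -19, -20, 8]

[20, 18, 10, 16, 9, -10, 0, -18, -19, -20, 8]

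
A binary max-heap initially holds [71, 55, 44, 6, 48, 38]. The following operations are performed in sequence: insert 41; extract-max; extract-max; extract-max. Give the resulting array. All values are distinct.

[44, 41, 38, 6]

insert 41:
  append 41 at index 6 → [71, 55, 44, 6, 48, 38, 41] (no swap needed)
extract-max → returns 71:
  remove root 71; move last element 41 to root → [41, 55, 44, 6, 48, 38]
  41 vs larger child 55 at index 1, swap → [55, 41, 44, 6, 48, 38]
  41 vs larger child 48 at index 4, swap → [55, 48, 44, 6, 41, 38]
extract-max → returns 55:
  remove root 55; move last element 38 to root → [38, 48, 44, 6, 41]
  38 vs larger child 48 at index 1, swap → [48, 38, 44, 6, 41]
  38 vs larger child 41 at index 4, swap → [48, 41, 44, 6, 38]
extract-max → returns 48:
  remove root 48; move last element 38 to root → [38, 41, 44, 6]
  38 vs larger child 44 at index 2, swap → [44, 41, 38, 6]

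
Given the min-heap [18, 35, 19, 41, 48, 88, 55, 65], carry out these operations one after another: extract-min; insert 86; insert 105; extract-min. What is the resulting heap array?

[35, 41, 55, 86, 48, 88, 65, 105]

extract-min → returns 18:
  remove root 18; move last element 65 to root → [65, 35, 19, 41, 48, 88, 55]
  65 vs smaller child 19 at index 2, swap → [19, 35, 65, 41, 48, 88, 55]
  65 vs smaller child 55 at index 6, swap → [19, 35, 55, 41, 48, 88, 65]
insert 86:
  append 86 at index 7 → [19, 35, 55, 41, 48, 88, 65, 86] (no swap needed)
insert 105:
  append 105 at index 8 → [19, 35, 55, 41, 48, 88, 65, 86, 105] (no swap needed)
extract-min → returns 19:
  remove root 19; move last element 105 to root → [105, 35, 55, 41, 48, 88, 65, 86]
  105 vs smaller child 35 at index 1, swap → [35, 105, 55, 41, 48, 88, 65, 86]
  105 vs smaller child 41 at index 3, swap → [35, 41, 55, 105, 48, 88, 65, 86]
  105 vs only child 86 at index 7, swap → [35, 41, 55, 86, 48, 88, 65, 105]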